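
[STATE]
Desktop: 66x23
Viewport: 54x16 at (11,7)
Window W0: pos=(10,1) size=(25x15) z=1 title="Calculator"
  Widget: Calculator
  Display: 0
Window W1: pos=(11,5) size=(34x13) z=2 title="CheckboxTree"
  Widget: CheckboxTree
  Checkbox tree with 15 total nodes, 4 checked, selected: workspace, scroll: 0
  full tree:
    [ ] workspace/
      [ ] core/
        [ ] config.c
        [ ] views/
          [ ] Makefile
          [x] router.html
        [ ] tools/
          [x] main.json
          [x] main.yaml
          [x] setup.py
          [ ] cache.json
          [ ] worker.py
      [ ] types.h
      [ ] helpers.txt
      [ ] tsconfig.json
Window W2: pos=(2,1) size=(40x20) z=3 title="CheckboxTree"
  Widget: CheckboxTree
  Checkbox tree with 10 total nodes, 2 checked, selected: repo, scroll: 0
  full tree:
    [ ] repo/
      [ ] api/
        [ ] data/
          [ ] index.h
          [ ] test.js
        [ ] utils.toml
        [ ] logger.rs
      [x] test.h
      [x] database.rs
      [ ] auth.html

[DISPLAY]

 ] index.h                    ┃──┨                    
 ] test.js                    ┃  ┃                    
 utils.toml                   ┃  ┃                    
 logger.rs                    ┃  ┃                    
est.h                         ┃  ┃                    
atabase.rs                    ┃  ┃                    
uth.html                      ┃  ┃                    
                              ┃  ┃                    
                              ┃  ┃                    
                              ┃  ┃                    
                              ┃━━┛                    
                              ┃                       
                              ┃                       
━━━━━━━━━━━━━━━━━━━━━━━━━━━━━━┛                       
                                                      
                                                      


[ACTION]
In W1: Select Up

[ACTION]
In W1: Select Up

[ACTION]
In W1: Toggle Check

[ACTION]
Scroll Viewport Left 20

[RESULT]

  ┃       [ ] index.h                    ┃──┨         
  ┃       [ ] test.js                    ┃  ┃         
  ┃     [ ] utils.toml                   ┃  ┃         
  ┃     [ ] logger.rs                    ┃  ┃         
  ┃   [x] test.h                         ┃  ┃         
  ┃   [x] database.rs                    ┃  ┃         
  ┃   [ ] auth.html                      ┃  ┃         
  ┃                                      ┃  ┃         
  ┃                                      ┃  ┃         
  ┃                                      ┃  ┃         
  ┃                                      ┃━━┛         
  ┃                                      ┃            
  ┃                                      ┃            
  ┗━━━━━━━━━━━━━━━━━━━━━━━━━━━━━━━━━━━━━━┛            
                                                      
                                                      


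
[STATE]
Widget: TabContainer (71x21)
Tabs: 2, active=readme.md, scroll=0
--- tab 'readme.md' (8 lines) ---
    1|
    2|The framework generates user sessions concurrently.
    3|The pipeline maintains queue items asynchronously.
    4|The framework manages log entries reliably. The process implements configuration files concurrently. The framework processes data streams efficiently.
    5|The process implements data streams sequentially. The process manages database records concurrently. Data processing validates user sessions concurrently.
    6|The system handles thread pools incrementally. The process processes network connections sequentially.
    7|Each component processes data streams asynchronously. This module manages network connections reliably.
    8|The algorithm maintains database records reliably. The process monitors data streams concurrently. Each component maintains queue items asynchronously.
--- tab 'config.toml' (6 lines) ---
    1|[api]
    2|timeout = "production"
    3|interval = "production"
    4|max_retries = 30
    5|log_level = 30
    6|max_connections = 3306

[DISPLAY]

[readme.md]│ config.toml                                               
───────────────────────────────────────────────────────────────────────
                                                                       
The framework generates user sessions concurrently.                    
The pipeline maintains queue items asynchronously.                     
The framework manages log entries reliably. The process implements conf
The process implements data streams sequentially. The process manages d
The system handles thread pools incrementally. The process processes ne
Each component processes data streams asynchronously. This module manag
The algorithm maintains database records reliably. The process monitors
                                                                       
                                                                       
                                                                       
                                                                       
                                                                       
                                                                       
                                                                       
                                                                       
                                                                       
                                                                       
                                                                       


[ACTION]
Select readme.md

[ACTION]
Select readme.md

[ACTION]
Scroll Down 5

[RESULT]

[readme.md]│ config.toml                                               
───────────────────────────────────────────────────────────────────────
The system handles thread pools incrementally. The process processes ne
Each component processes data streams asynchronously. This module manag
The algorithm maintains database records reliably. The process monitors
                                                                       
                                                                       
                                                                       
                                                                       
                                                                       
                                                                       
                                                                       
                                                                       
                                                                       
                                                                       
                                                                       
                                                                       
                                                                       
                                                                       
                                                                       
                                                                       


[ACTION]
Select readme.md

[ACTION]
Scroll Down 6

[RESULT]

[readme.md]│ config.toml                                               
───────────────────────────────────────────────────────────────────────
Each component processes data streams asynchronously. This module manag
The algorithm maintains database records reliably. The process monitors
                                                                       
                                                                       
                                                                       
                                                                       
                                                                       
                                                                       
                                                                       
                                                                       
                                                                       
                                                                       
                                                                       
                                                                       
                                                                       
                                                                       
                                                                       
                                                                       
                                                                       


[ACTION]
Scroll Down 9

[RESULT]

[readme.md]│ config.toml                                               
───────────────────────────────────────────────────────────────────────
The algorithm maintains database records reliably. The process monitors
                                                                       
                                                                       
                                                                       
                                                                       
                                                                       
                                                                       
                                                                       
                                                                       
                                                                       
                                                                       
                                                                       
                                                                       
                                                                       
                                                                       
                                                                       
                                                                       
                                                                       
                                                                       


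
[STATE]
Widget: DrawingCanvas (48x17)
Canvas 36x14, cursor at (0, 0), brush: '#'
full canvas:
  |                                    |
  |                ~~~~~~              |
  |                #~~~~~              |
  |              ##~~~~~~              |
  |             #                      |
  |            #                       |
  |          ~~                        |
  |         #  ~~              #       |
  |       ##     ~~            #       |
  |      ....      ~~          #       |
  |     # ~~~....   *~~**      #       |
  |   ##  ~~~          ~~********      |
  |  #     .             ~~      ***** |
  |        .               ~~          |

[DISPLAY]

+                                               
                ~~~~~~                          
                #~~~~~                          
              ##~~~~~~                          
             #                                  
            #                                   
          ~~                                    
         #  ~~              #                   
       ##     ~~            #                   
      ....      ~~          #                   
     # ~~~....   *~~**      #                   
   ##  ~~~          ~~********                  
  #     .             ~~      *****             
        .               ~~                      
                                                
                                                
                                                


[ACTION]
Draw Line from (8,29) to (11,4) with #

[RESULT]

+                                               
                ~~~~~~                          
                #~~~~~                          
              ##~~~~~~                          
             #                                  
            #                                   
          ~~                                    
         #  ~~              #                   
       ##     ~~         #####                  
      ....      ~########   #                   
     # ~~########*~~**      #                   
   ######~          ~~********                  
  #     .             ~~      *****             
        .               ~~                      
                                                
                                                
                                                


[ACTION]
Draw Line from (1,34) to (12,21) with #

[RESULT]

+                                               
                ~~~~~~            #             
                #~~~~~           #              
              ##~~~~~~          #               
             #                ##                
            #                #                  
          ~~                #                   
         #  ~~             ##                   
       ##     ~~         #####                  
      ....      ~#########  #                   
     # ~~########*~~** #    #                   
   ######~          ~~#*******                  
  #     .            #~~      *****             
        .               ~~                      
                                                
                                                
                                                


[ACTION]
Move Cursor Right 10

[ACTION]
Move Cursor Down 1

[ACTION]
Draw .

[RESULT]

                                                
          .     ~~~~~~            #             
                #~~~~~           #              
              ##~~~~~~          #               
             #                ##                
            #                #                  
          ~~                #                   
         #  ~~             ##                   
       ##     ~~         #####                  
      ....      ~#########  #                   
     # ~~########*~~** #    #                   
   ######~          ~~#*******                  
  #     .            #~~      *****             
        .               ~~                      
                                                
                                                
                                                


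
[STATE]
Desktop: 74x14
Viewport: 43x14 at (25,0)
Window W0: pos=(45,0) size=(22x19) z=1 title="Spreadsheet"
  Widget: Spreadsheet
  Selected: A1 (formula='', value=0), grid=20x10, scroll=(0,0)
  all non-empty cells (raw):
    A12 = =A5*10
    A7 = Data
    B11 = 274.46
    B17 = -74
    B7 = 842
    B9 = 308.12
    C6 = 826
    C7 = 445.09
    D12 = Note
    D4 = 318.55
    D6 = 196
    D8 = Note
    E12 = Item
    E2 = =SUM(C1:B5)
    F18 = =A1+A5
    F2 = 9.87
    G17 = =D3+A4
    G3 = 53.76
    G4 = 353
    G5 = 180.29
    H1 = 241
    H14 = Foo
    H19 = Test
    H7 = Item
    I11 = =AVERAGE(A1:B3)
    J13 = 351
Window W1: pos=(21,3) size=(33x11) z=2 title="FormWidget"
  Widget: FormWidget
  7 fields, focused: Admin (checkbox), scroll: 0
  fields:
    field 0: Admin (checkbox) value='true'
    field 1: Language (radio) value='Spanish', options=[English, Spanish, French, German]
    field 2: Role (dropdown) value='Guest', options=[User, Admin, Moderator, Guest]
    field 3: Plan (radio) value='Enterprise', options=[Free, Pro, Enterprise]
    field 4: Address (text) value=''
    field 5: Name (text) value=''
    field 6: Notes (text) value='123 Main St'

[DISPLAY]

                    ┏━━━━━━━━━━━━━━━━━━━━┓ 
                    ┃ Spreadsheet        ┃ 
                    ┠────────────────────┨ 
━━━━━━━━━━━━━━━━━━━━━━━━━━━━┓            ┃ 
rmWidget                    ┃       B    ┃ 
────────────────────────────┨------------┃ 
dmin:      [x]              ┃ [0]       0┃ 
anguage:   ( ) English  (●) ┃   0       0┃ 
ole:       [Guest         ▼]┃   0       0┃ 
lan:       ( ) Free  ( ) Pro┃   0       0┃ 
ddress:    [               ]┃   0       0┃ 
ame:       [               ]┃   0       0┃ 
otes:      [123 Main St    ]┃         842┃ 
━━━━━━━━━━━━━━━━━━━━━━━━━━━━┛   0       0┃ 


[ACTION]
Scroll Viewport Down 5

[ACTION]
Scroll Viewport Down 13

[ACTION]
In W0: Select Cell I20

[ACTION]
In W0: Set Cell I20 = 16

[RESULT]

                    ┏━━━━━━━━━━━━━━━━━━━━┓ 
                    ┃ Spreadsheet        ┃ 
                    ┠────────────────────┨ 
━━━━━━━━━━━━━━━━━━━━━━━━━━━━┓            ┃ 
rmWidget                    ┃       B    ┃ 
────────────────────────────┨------------┃ 
dmin:      [x]              ┃   0       0┃ 
anguage:   ( ) English  (●) ┃   0       0┃ 
ole:       [Guest         ▼]┃   0       0┃ 
lan:       ( ) Free  ( ) Pro┃   0       0┃ 
ddress:    [               ]┃   0       0┃ 
ame:       [               ]┃   0       0┃ 
otes:      [123 Main St    ]┃         842┃ 
━━━━━━━━━━━━━━━━━━━━━━━━━━━━┛   0       0┃ 


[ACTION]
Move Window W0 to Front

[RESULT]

                    ┏━━━━━━━━━━━━━━━━━━━━┓ 
                    ┃ Spreadsheet        ┃ 
                    ┠────────────────────┨ 
━━━━━━━━━━━━━━━━━━━━┃I20: 16             ┃ 
rmWidget            ┃       A       B    ┃ 
────────────────────┃--------------------┃ 
dmin:      [x]      ┃  1        0       0┃ 
anguage:   ( ) Engli┃  2        0       0┃ 
ole:       [Guest   ┃  3        0       0┃ 
lan:       ( ) Free ┃  4        0       0┃ 
ddress:    [        ┃  5        0       0┃ 
ame:       [        ┃  6        0       0┃ 
otes:      [123 Main┃  7 Data         842┃ 
━━━━━━━━━━━━━━━━━━━━┃  8        0       0┃ 


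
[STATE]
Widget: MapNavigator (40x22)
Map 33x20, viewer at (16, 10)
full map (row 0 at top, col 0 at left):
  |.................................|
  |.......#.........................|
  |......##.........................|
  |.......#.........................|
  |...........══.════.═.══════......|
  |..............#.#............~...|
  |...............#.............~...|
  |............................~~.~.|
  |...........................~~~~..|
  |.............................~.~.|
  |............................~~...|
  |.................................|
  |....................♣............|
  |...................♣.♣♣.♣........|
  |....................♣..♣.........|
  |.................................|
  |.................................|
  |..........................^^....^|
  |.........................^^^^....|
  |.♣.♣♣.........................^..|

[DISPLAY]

                                        
    .................................   
    .......#.........................   
    ......##.........................   
    .......#.........................   
    ...........══.════.═.══════......   
    ..............#.#............~...   
    ...............#.............~...   
    ............................~~.~.   
    ...........................~~~~..   
    .............................~.~.   
    ................@...........~~...   
    .................................   
    ....................♣............   
    ...................♣.♣♣.♣........   
    ....................♣..♣.........   
    .................................   
    .................................   
    ..........................^^....^   
    .........................^^^^....   
    .♣.♣♣.........................^..   
                                        


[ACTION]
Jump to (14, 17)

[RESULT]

      ...............#.............~... 
      ............................~~.~. 
      ...........................~~~~.. 
      .............................~.~. 
      ............................~~... 
      ................................. 
      ....................♣............ 
      ...................♣.♣♣.♣........ 
      ....................♣..♣......... 
      ................................. 
      ................................. 
      ..............@...........^^....^ 
      .........................^^^^.... 
      .♣.♣♣.........................^.. 
                                        
                                        
                                        
                                        
                                        
                                        
                                        
                                        


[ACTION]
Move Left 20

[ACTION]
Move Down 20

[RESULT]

                    ....................
                    ....................
                    ....................
                    ....................
                    ....................
                    ...................♣
                    ....................
                    ....................
                    ....................
                    ....................
                    ....................
                    @♣.♣♣...............
                                        
                                        
                                        
                                        
                                        
                                        
                                        
                                        
                                        
                                        


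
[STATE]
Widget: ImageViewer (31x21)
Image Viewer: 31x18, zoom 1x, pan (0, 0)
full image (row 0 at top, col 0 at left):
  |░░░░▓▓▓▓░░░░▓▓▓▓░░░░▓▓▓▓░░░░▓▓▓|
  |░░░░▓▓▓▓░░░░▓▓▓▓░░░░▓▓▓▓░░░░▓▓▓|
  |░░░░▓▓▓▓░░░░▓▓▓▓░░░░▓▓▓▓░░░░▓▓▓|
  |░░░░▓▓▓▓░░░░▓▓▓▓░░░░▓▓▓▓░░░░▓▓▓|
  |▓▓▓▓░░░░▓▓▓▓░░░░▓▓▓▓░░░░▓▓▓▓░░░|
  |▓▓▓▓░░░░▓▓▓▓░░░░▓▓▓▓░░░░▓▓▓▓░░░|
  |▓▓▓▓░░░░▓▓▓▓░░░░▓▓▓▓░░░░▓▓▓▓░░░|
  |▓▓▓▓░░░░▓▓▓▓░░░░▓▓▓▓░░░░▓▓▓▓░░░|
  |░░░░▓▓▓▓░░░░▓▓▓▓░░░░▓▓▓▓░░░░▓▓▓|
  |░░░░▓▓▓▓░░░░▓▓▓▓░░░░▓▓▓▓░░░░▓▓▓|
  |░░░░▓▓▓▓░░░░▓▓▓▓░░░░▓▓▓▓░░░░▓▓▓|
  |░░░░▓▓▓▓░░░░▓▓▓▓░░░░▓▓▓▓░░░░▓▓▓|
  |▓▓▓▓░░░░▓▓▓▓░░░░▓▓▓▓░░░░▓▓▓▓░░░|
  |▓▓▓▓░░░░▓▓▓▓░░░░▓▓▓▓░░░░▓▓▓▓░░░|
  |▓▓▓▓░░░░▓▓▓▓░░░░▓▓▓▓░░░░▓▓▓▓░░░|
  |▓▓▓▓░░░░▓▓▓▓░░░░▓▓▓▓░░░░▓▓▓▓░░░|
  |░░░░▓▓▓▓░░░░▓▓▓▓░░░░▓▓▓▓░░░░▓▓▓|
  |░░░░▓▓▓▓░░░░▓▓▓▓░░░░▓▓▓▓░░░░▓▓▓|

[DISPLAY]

░░░░▓▓▓▓░░░░▓▓▓▓░░░░▓▓▓▓░░░░▓▓▓
░░░░▓▓▓▓░░░░▓▓▓▓░░░░▓▓▓▓░░░░▓▓▓
░░░░▓▓▓▓░░░░▓▓▓▓░░░░▓▓▓▓░░░░▓▓▓
░░░░▓▓▓▓░░░░▓▓▓▓░░░░▓▓▓▓░░░░▓▓▓
▓▓▓▓░░░░▓▓▓▓░░░░▓▓▓▓░░░░▓▓▓▓░░░
▓▓▓▓░░░░▓▓▓▓░░░░▓▓▓▓░░░░▓▓▓▓░░░
▓▓▓▓░░░░▓▓▓▓░░░░▓▓▓▓░░░░▓▓▓▓░░░
▓▓▓▓░░░░▓▓▓▓░░░░▓▓▓▓░░░░▓▓▓▓░░░
░░░░▓▓▓▓░░░░▓▓▓▓░░░░▓▓▓▓░░░░▓▓▓
░░░░▓▓▓▓░░░░▓▓▓▓░░░░▓▓▓▓░░░░▓▓▓
░░░░▓▓▓▓░░░░▓▓▓▓░░░░▓▓▓▓░░░░▓▓▓
░░░░▓▓▓▓░░░░▓▓▓▓░░░░▓▓▓▓░░░░▓▓▓
▓▓▓▓░░░░▓▓▓▓░░░░▓▓▓▓░░░░▓▓▓▓░░░
▓▓▓▓░░░░▓▓▓▓░░░░▓▓▓▓░░░░▓▓▓▓░░░
▓▓▓▓░░░░▓▓▓▓░░░░▓▓▓▓░░░░▓▓▓▓░░░
▓▓▓▓░░░░▓▓▓▓░░░░▓▓▓▓░░░░▓▓▓▓░░░
░░░░▓▓▓▓░░░░▓▓▓▓░░░░▓▓▓▓░░░░▓▓▓
░░░░▓▓▓▓░░░░▓▓▓▓░░░░▓▓▓▓░░░░▓▓▓
                               
                               
                               


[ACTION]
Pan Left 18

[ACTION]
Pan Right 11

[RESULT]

░▓▓▓▓░░░░▓▓▓▓░░░░▓▓▓           
░▓▓▓▓░░░░▓▓▓▓░░░░▓▓▓           
░▓▓▓▓░░░░▓▓▓▓░░░░▓▓▓           
░▓▓▓▓░░░░▓▓▓▓░░░░▓▓▓           
▓░░░░▓▓▓▓░░░░▓▓▓▓░░░           
▓░░░░▓▓▓▓░░░░▓▓▓▓░░░           
▓░░░░▓▓▓▓░░░░▓▓▓▓░░░           
▓░░░░▓▓▓▓░░░░▓▓▓▓░░░           
░▓▓▓▓░░░░▓▓▓▓░░░░▓▓▓           
░▓▓▓▓░░░░▓▓▓▓░░░░▓▓▓           
░▓▓▓▓░░░░▓▓▓▓░░░░▓▓▓           
░▓▓▓▓░░░░▓▓▓▓░░░░▓▓▓           
▓░░░░▓▓▓▓░░░░▓▓▓▓░░░           
▓░░░░▓▓▓▓░░░░▓▓▓▓░░░           
▓░░░░▓▓▓▓░░░░▓▓▓▓░░░           
▓░░░░▓▓▓▓░░░░▓▓▓▓░░░           
░▓▓▓▓░░░░▓▓▓▓░░░░▓▓▓           
░▓▓▓▓░░░░▓▓▓▓░░░░▓▓▓           
                               
                               
                               


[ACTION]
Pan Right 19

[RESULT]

▓                              
▓                              
▓                              
▓                              
░                              
░                              
░                              
░                              
▓                              
▓                              
▓                              
▓                              
░                              
░                              
░                              
░                              
▓                              
▓                              
                               
                               
                               


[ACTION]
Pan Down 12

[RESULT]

░                              
░                              
░                              
░                              
▓                              
▓                              
                               
                               
                               
                               
                               
                               
                               
                               
                               
                               
                               
                               
                               
                               
                               


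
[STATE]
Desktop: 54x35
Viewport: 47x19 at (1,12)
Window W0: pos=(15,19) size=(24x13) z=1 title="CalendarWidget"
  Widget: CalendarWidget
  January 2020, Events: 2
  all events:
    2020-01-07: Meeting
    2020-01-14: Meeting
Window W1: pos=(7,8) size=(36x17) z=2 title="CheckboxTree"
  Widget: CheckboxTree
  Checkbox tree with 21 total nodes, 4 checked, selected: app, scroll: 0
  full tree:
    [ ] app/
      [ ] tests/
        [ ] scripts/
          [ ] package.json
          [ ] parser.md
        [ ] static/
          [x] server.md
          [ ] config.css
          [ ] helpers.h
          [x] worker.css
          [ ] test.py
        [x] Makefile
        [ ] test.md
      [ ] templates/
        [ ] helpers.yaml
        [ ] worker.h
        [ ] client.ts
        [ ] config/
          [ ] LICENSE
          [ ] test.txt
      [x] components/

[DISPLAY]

      ┃   [-] tests/                     ┃     
      ┃     [ ] scripts/                 ┃     
      ┃       [ ] package.json           ┃     
      ┃       [ ] parser.md              ┃     
      ┃     [-] static/                  ┃     
      ┃       [x] server.md              ┃     
      ┃       [ ] config.css             ┃     
      ┃       [ ] helpers.h              ┃     
      ┃       [x] worker.css             ┃     
      ┃       [ ] test.py                ┃     
      ┃     [x] Makefile                 ┃     
      ┃     [ ] test.md                  ┃     
      ┗━━━━━━━━━━━━━━━━━━━━━━━━━━━━━━━━━━┛     
              ┃ 6  7*  8  9 10 11 12 ┃         
              ┃13 14* 15 16 17 18 19 ┃         
              ┃20 21 22 23 24 25 26  ┃         
              ┃27 28 29 30 31        ┃         
              ┃                      ┃         
              ┃                      ┃         


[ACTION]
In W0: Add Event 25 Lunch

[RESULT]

      ┃   [-] tests/                     ┃     
      ┃     [ ] scripts/                 ┃     
      ┃       [ ] package.json           ┃     
      ┃       [ ] parser.md              ┃     
      ┃     [-] static/                  ┃     
      ┃       [x] server.md              ┃     
      ┃       [ ] config.css             ┃     
      ┃       [ ] helpers.h              ┃     
      ┃       [x] worker.css             ┃     
      ┃       [ ] test.py                ┃     
      ┃     [x] Makefile                 ┃     
      ┃     [ ] test.md                  ┃     
      ┗━━━━━━━━━━━━━━━━━━━━━━━━━━━━━━━━━━┛     
              ┃ 6  7*  8  9 10 11 12 ┃         
              ┃13 14* 15 16 17 18 19 ┃         
              ┃20 21 22 23 24 25* 26 ┃         
              ┃27 28 29 30 31        ┃         
              ┃                      ┃         
              ┃                      ┃         


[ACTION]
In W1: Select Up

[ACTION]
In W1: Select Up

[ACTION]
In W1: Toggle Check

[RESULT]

      ┃   [x] tests/                     ┃     
      ┃     [x] scripts/                 ┃     
      ┃       [x] package.json           ┃     
      ┃       [x] parser.md              ┃     
      ┃     [x] static/                  ┃     
      ┃       [x] server.md              ┃     
      ┃       [x] config.css             ┃     
      ┃       [x] helpers.h              ┃     
      ┃       [x] worker.css             ┃     
      ┃       [x] test.py                ┃     
      ┃     [x] Makefile                 ┃     
      ┃     [x] test.md                  ┃     
      ┗━━━━━━━━━━━━━━━━━━━━━━━━━━━━━━━━━━┛     
              ┃ 6  7*  8  9 10 11 12 ┃         
              ┃13 14* 15 16 17 18 19 ┃         
              ┃20 21 22 23 24 25* 26 ┃         
              ┃27 28 29 30 31        ┃         
              ┃                      ┃         
              ┃                      ┃         


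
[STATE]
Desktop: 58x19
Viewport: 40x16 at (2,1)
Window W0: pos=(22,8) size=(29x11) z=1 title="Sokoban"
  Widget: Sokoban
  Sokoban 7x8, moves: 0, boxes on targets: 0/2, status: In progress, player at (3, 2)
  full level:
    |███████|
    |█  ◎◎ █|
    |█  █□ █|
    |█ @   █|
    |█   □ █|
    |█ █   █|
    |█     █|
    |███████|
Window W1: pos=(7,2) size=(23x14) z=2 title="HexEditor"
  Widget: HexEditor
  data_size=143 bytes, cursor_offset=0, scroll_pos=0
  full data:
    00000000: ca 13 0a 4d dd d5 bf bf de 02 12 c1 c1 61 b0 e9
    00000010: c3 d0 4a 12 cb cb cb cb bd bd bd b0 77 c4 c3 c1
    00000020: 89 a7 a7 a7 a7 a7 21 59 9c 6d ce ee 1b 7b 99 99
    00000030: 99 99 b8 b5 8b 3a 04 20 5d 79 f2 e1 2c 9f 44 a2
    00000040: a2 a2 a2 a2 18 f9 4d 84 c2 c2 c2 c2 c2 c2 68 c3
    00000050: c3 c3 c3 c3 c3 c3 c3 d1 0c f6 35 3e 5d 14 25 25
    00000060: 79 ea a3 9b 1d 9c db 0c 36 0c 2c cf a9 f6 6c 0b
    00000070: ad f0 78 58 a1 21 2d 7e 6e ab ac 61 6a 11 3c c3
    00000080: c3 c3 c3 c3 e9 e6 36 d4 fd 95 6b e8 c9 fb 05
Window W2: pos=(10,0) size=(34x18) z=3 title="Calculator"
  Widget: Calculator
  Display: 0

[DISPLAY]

        ┃ Calculator                    
     ┏━━┠───────────────────────────────
     ┃ H┃                               
     ┠──┃┌───┬───┬───┬───┐              
     ┃00┃│ 7 │ 8 │ 9 │ ÷ │              
     ┃00┃├───┼───┼───┼───┤              
     ┃00┃│ 4 │ 5 │ 6 │ × │              
     ┃00┃├───┼───┼───┼───┤              
     ┃00┃│ 1 │ 2 │ 3 │ - │              
     ┃00┃├───┼───┼───┼───┤              
     ┃00┃│ 0 │ . │ = │ + │              
     ┃00┃├───┼───┼───┼───┤              
     ┃00┃│ C │ MC│ MR│ M+│              
     ┃  ┃└───┴───┴───┴───┘              
     ┗━━┃                               
        ┃                               


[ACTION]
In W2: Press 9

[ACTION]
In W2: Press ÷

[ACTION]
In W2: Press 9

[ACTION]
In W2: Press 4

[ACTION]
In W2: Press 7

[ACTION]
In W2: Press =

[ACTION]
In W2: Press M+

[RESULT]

        ┃ Calculator                    
     ┏━━┠───────────────────────────────
     ┃ H┃                  0.00950369588
     ┠──┃┌───┬───┬───┬───┐              
     ┃00┃│ 7 │ 8 │ 9 │ ÷ │              
     ┃00┃├───┼───┼───┼───┤              
     ┃00┃│ 4 │ 5 │ 6 │ × │              
     ┃00┃├───┼───┼───┼───┤              
     ┃00┃│ 1 │ 2 │ 3 │ - │              
     ┃00┃├───┼───┼───┼───┤              
     ┃00┃│ 0 │ . │ = │ + │              
     ┃00┃├───┼───┼───┼───┤              
     ┃00┃│ C │ MC│ MR│ M+│              
     ┃  ┃└───┴───┴───┴───┘              
     ┗━━┃                               
        ┃                               


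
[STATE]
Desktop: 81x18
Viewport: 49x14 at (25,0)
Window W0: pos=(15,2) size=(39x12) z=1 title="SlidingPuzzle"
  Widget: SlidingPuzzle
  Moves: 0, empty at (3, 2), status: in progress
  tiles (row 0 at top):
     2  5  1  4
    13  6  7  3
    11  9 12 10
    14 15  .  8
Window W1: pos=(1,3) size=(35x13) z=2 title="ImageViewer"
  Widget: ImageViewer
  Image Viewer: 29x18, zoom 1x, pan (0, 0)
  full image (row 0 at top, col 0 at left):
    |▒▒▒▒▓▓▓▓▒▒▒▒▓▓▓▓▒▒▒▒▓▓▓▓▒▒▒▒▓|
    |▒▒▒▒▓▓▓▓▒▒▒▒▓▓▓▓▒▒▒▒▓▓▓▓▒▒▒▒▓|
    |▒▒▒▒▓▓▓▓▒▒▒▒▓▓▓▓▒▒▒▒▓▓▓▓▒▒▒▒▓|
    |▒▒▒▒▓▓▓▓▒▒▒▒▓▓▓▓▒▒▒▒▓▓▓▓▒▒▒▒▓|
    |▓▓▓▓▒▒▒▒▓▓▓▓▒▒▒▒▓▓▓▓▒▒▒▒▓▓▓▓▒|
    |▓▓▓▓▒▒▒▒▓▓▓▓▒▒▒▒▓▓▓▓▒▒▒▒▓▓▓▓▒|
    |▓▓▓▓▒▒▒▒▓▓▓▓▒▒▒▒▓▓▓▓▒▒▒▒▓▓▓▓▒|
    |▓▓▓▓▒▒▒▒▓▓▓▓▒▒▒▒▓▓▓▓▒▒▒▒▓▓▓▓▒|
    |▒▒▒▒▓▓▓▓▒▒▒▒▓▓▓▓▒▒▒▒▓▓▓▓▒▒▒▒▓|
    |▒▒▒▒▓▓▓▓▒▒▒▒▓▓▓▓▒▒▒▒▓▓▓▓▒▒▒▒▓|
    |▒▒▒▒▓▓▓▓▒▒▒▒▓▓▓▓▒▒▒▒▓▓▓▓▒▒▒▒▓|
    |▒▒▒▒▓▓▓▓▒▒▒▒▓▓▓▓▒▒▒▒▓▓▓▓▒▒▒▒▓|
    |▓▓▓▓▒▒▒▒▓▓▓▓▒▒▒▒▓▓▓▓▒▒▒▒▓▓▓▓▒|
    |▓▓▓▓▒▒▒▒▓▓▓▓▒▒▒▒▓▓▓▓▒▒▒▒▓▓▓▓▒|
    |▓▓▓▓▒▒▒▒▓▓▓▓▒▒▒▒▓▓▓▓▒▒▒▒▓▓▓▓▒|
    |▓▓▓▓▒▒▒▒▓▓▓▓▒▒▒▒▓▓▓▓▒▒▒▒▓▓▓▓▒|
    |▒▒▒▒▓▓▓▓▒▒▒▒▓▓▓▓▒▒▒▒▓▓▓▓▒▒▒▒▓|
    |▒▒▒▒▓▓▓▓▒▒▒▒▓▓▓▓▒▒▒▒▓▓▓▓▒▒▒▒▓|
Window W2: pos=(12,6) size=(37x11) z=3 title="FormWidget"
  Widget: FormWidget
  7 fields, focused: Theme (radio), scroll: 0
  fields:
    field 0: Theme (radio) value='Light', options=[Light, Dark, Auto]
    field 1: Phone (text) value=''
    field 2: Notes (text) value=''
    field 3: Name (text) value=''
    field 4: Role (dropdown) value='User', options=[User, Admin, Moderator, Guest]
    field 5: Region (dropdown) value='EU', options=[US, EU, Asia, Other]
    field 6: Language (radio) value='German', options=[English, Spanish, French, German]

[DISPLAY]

                                                 
                                                 
━━━━━━━━━━━━━━━━━━━━━━━━━━━━┓                    
━━━━━━━━━━┓                 ┃                    
          ┃─────────────────┨                    
──────────┨┐                ┃                    
━━━━━━━━━━━━━━━━━━━━━━━┓    ┃                    
                       ┃    ┃                    
───────────────────────┨    ┃                    
  (●) Light  ( ) Dark  ┃    ┃                    
  [                   ]┃    ┃                    
  [                   ]┃    ┃                    
  [                   ]┃    ┃                    
  [User              ▼]┃━━━━┛                    


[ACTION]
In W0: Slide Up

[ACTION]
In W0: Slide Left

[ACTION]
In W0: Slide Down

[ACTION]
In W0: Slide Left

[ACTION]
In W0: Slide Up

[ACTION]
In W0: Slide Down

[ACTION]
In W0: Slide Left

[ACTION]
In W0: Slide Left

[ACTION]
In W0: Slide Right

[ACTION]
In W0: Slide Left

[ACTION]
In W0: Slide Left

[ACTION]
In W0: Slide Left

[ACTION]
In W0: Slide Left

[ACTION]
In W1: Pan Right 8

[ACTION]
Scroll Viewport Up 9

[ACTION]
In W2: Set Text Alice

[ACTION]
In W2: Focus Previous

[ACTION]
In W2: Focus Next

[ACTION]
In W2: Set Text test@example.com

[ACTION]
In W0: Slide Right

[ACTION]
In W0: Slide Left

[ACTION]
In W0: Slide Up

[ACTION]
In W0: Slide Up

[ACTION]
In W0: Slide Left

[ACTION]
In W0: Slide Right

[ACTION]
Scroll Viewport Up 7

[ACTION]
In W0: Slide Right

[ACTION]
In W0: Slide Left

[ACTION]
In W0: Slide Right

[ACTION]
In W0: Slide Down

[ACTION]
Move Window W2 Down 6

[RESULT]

                                                 
                                                 
━━━━━━━━━━━━━━━━━━━━━━━━━━━━┓                    
━━━━━━━━━━┓                 ┃                    
          ┃─────────────────┨                    
──────────┨┐                ┃                    
          ┃│                ┃                    
━━━━━━━━━━━━━━━━━━━━━━━┓    ┃                    
                       ┃    ┃                    
───────────────────────┨    ┃                    
  (●) Light  ( ) Dark  ┃    ┃                    
  [                   ]┃    ┃                    
  [                   ]┃    ┃                    
  [                   ]┃━━━━┛                    
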